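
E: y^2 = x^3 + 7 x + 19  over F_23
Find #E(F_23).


For each x in F_23, count y with y^2 = x^3 + 7 x + 19 mod 23:
  x = 1: RHS = 4, y in [2, 21]  -> 2 point(s)
  x = 2: RHS = 18, y in [8, 15]  -> 2 point(s)
  x = 5: RHS = 18, y in [8, 15]  -> 2 point(s)
  x = 6: RHS = 1, y in [1, 22]  -> 2 point(s)
  x = 8: RHS = 12, y in [9, 14]  -> 2 point(s)
  x = 9: RHS = 6, y in [11, 12]  -> 2 point(s)
  x = 10: RHS = 8, y in [10, 13]  -> 2 point(s)
  x = 11: RHS = 1, y in [1, 22]  -> 2 point(s)
  x = 14: RHS = 9, y in [3, 20]  -> 2 point(s)
  x = 15: RHS = 3, y in [7, 16]  -> 2 point(s)
  x = 16: RHS = 18, y in [8, 15]  -> 2 point(s)
Affine points: 22. Add the point at infinity: total = 23.

#E(F_23) = 23


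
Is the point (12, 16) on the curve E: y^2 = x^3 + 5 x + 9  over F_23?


Check whether y^2 = x^3 + 5 x + 9 (mod 23) for (x, y) = (12, 16).
LHS: y^2 = 16^2 mod 23 = 3
RHS: x^3 + 5 x + 9 = 12^3 + 5*12 + 9 mod 23 = 3
LHS = RHS

Yes, on the curve


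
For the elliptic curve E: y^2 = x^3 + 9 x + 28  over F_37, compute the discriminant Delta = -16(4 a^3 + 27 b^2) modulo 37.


4 a^3 + 27 b^2 = 4*9^3 + 27*28^2 = 2916 + 21168 = 24084
Delta = -16 * (24084) = -385344
Delta mod 37 = 11

Delta = 11 (mod 37)


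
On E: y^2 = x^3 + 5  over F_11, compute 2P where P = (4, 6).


Doubling: s = (3 x1^2 + a) / (2 y1)
s = (3*4^2 + 0) / (2*6) mod 11 = 4
x3 = s^2 - 2 x1 mod 11 = 4^2 - 2*4 = 8
y3 = s (x1 - x3) - y1 mod 11 = 4 * (4 - 8) - 6 = 0

2P = (8, 0)


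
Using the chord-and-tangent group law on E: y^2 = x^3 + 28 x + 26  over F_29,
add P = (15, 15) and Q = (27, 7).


P != Q, so use the chord formula.
s = (y2 - y1) / (x2 - x1) = (21) / (12) mod 29 = 9
x3 = s^2 - x1 - x2 mod 29 = 9^2 - 15 - 27 = 10
y3 = s (x1 - x3) - y1 mod 29 = 9 * (15 - 10) - 15 = 1

P + Q = (10, 1)


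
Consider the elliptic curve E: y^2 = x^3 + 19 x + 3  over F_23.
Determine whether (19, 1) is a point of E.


Check whether y^2 = x^3 + 19 x + 3 (mod 23) for (x, y) = (19, 1).
LHS: y^2 = 1^2 mod 23 = 1
RHS: x^3 + 19 x + 3 = 19^3 + 19*19 + 3 mod 23 = 1
LHS = RHS

Yes, on the curve


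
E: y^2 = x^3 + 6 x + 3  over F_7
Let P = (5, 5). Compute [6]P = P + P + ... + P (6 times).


k = 6 = 110_2 (binary, LSB first: 011)
Double-and-add from P = (5, 5):
  bit 0 = 0: acc unchanged = O
  bit 1 = 1: acc = O + (5, 2) = (5, 2)
  bit 2 = 1: acc = (5, 2) + (5, 5) = O

6P = O


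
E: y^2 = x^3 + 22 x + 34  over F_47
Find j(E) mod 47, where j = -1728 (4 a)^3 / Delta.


Delta = -16(4 a^3 + 27 b^2) mod 47 = 11
-1728 * (4 a)^3 = -1728 * (4*22)^3 mod 47 = 21
j = 21 * 11^(-1) mod 47 = 19

j = 19 (mod 47)


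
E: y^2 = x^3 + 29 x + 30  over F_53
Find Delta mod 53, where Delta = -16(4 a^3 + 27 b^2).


4 a^3 + 27 b^2 = 4*29^3 + 27*30^2 = 97556 + 24300 = 121856
Delta = -16 * (121856) = -1949696
Delta mod 53 = 15

Delta = 15 (mod 53)


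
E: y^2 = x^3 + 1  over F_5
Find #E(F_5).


For each x in F_5, count y with y^2 = x^3 + 0 x + 1 mod 5:
  x = 0: RHS = 1, y in [1, 4]  -> 2 point(s)
  x = 2: RHS = 4, y in [2, 3]  -> 2 point(s)
  x = 4: RHS = 0, y in [0]  -> 1 point(s)
Affine points: 5. Add the point at infinity: total = 6.

#E(F_5) = 6


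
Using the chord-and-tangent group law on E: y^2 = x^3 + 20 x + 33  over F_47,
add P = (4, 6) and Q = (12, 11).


P != Q, so use the chord formula.
s = (y2 - y1) / (x2 - x1) = (5) / (8) mod 47 = 30
x3 = s^2 - x1 - x2 mod 47 = 30^2 - 4 - 12 = 38
y3 = s (x1 - x3) - y1 mod 47 = 30 * (4 - 38) - 6 = 8

P + Q = (38, 8)


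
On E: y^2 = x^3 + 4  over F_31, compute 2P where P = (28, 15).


Doubling: s = (3 x1^2 + a) / (2 y1)
s = (3*28^2 + 0) / (2*15) mod 31 = 4
x3 = s^2 - 2 x1 mod 31 = 4^2 - 2*28 = 22
y3 = s (x1 - x3) - y1 mod 31 = 4 * (28 - 22) - 15 = 9

2P = (22, 9)


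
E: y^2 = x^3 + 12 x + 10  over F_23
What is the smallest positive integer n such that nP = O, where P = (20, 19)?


Compute successive multiples of P until we hit O:
  1P = (20, 19)
  2P = (10, 7)
  3P = (11, 1)
  4P = (19, 6)
  5P = (15, 0)
  6P = (19, 17)
  7P = (11, 22)
  8P = (10, 16)
  ... (continuing to 10P)
  10P = O

ord(P) = 10


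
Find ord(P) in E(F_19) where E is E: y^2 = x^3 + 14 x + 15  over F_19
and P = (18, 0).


Compute successive multiples of P until we hit O:
  1P = (18, 0)
  2P = O

ord(P) = 2


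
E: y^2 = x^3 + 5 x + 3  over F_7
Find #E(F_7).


For each x in F_7, count y with y^2 = x^3 + 5 x + 3 mod 7:
  x = 1: RHS = 2, y in [3, 4]  -> 2 point(s)
  x = 2: RHS = 0, y in [0]  -> 1 point(s)
  x = 6: RHS = 4, y in [2, 5]  -> 2 point(s)
Affine points: 5. Add the point at infinity: total = 6.

#E(F_7) = 6


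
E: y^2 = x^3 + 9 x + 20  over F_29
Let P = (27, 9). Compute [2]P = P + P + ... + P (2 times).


k = 2 = 10_2 (binary, LSB first: 01)
Double-and-add from P = (27, 9):
  bit 0 = 0: acc unchanged = O
  bit 1 = 1: acc = O + (11, 0) = (11, 0)

2P = (11, 0)


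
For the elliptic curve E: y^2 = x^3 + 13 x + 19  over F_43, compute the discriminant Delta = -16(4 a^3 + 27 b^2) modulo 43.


4 a^3 + 27 b^2 = 4*13^3 + 27*19^2 = 8788 + 9747 = 18535
Delta = -16 * (18535) = -296560
Delta mod 43 = 11

Delta = 11 (mod 43)


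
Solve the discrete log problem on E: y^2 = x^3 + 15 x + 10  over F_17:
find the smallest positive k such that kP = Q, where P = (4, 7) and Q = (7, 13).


Enumerate multiples of P until we hit Q = (7, 13):
  1P = (4, 7)
  2P = (8, 9)
  3P = (1, 3)
  4P = (10, 2)
  5P = (7, 4)
  6P = (7, 13)
Match found at i = 6.

k = 6


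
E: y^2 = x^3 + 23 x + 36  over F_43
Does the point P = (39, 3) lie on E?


Check whether y^2 = x^3 + 23 x + 36 (mod 43) for (x, y) = (39, 3).
LHS: y^2 = 3^2 mod 43 = 9
RHS: x^3 + 23 x + 36 = 39^3 + 23*39 + 36 mod 43 = 9
LHS = RHS

Yes, on the curve


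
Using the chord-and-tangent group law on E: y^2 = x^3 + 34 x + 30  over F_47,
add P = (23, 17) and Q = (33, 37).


P != Q, so use the chord formula.
s = (y2 - y1) / (x2 - x1) = (20) / (10) mod 47 = 2
x3 = s^2 - x1 - x2 mod 47 = 2^2 - 23 - 33 = 42
y3 = s (x1 - x3) - y1 mod 47 = 2 * (23 - 42) - 17 = 39

P + Q = (42, 39)


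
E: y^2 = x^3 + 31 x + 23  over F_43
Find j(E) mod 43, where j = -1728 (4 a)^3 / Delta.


Delta = -16(4 a^3 + 27 b^2) mod 43 = 13
-1728 * (4 a)^3 = -1728 * (4*31)^3 mod 43 = 11
j = 11 * 13^(-1) mod 43 = 24

j = 24 (mod 43)


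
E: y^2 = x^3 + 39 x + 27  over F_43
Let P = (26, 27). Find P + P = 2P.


Doubling: s = (3 x1^2 + a) / (2 y1)
s = (3*26^2 + 39) / (2*27) mod 43 = 12
x3 = s^2 - 2 x1 mod 43 = 12^2 - 2*26 = 6
y3 = s (x1 - x3) - y1 mod 43 = 12 * (26 - 6) - 27 = 41

2P = (6, 41)


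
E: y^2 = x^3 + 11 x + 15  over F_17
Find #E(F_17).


For each x in F_17, count y with y^2 = x^3 + 11 x + 15 mod 17:
  x = 0: RHS = 15, y in [7, 10]  -> 2 point(s)
  x = 4: RHS = 4, y in [2, 15]  -> 2 point(s)
  x = 5: RHS = 8, y in [5, 12]  -> 2 point(s)
  x = 6: RHS = 8, y in [5, 12]  -> 2 point(s)
  x = 13: RHS = 9, y in [3, 14]  -> 2 point(s)
  x = 15: RHS = 2, y in [6, 11]  -> 2 point(s)
Affine points: 12. Add the point at infinity: total = 13.

#E(F_17) = 13


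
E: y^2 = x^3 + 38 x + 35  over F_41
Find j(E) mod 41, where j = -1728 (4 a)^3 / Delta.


Delta = -16(4 a^3 + 27 b^2) mod 41 = 34
-1728 * (4 a)^3 = -1728 * (4*38)^3 mod 41 = 36
j = 36 * 34^(-1) mod 41 = 30

j = 30 (mod 41)


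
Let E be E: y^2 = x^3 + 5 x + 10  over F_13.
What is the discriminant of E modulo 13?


4 a^3 + 27 b^2 = 4*5^3 + 27*10^2 = 500 + 2700 = 3200
Delta = -16 * (3200) = -51200
Delta mod 13 = 7

Delta = 7 (mod 13)


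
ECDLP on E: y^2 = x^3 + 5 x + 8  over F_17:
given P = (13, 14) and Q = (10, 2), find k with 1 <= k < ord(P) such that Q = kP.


Enumerate multiples of P until we hit Q = (10, 2):
  1P = (13, 14)
  2P = (10, 2)
Match found at i = 2.

k = 2


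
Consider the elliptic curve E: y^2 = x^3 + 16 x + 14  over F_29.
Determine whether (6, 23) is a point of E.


Check whether y^2 = x^3 + 16 x + 14 (mod 29) for (x, y) = (6, 23).
LHS: y^2 = 23^2 mod 29 = 7
RHS: x^3 + 16 x + 14 = 6^3 + 16*6 + 14 mod 29 = 7
LHS = RHS

Yes, on the curve


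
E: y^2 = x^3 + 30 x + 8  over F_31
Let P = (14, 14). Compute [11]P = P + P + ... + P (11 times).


k = 11 = 1011_2 (binary, LSB first: 1101)
Double-and-add from P = (14, 14):
  bit 0 = 1: acc = O + (14, 14) = (14, 14)
  bit 1 = 1: acc = (14, 14) + (0, 16) = (5, 29)
  bit 2 = 0: acc unchanged = (5, 29)
  bit 3 = 1: acc = (5, 29) + (2, 13) = (18, 5)

11P = (18, 5)


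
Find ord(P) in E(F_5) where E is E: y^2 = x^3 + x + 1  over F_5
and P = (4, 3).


Compute successive multiples of P until we hit O:
  1P = (4, 3)
  2P = (3, 1)
  3P = (2, 1)
  4P = (0, 1)
  5P = (0, 4)
  6P = (2, 4)
  7P = (3, 4)
  8P = (4, 2)
  ... (continuing to 9P)
  9P = O

ord(P) = 9


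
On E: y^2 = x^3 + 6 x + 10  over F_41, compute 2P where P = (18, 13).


Doubling: s = (3 x1^2 + a) / (2 y1)
s = (3*18^2 + 6) / (2*13) mod 41 = 25
x3 = s^2 - 2 x1 mod 41 = 25^2 - 2*18 = 15
y3 = s (x1 - x3) - y1 mod 41 = 25 * (18 - 15) - 13 = 21

2P = (15, 21)


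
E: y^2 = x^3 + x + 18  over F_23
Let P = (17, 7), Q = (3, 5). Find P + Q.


P != Q, so use the chord formula.
s = (y2 - y1) / (x2 - x1) = (21) / (9) mod 23 = 10
x3 = s^2 - x1 - x2 mod 23 = 10^2 - 17 - 3 = 11
y3 = s (x1 - x3) - y1 mod 23 = 10 * (17 - 11) - 7 = 7

P + Q = (11, 7)


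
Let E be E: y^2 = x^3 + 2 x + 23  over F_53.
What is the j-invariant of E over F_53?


Delta = -16(4 a^3 + 27 b^2) mod 53 = 26
-1728 * (4 a)^3 = -1728 * (4*2)^3 mod 53 = 46
j = 46 * 26^(-1) mod 53 = 14

j = 14 (mod 53)


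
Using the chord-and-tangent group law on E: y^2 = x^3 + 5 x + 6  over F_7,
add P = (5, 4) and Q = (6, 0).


P != Q, so use the chord formula.
s = (y2 - y1) / (x2 - x1) = (3) / (1) mod 7 = 3
x3 = s^2 - x1 - x2 mod 7 = 3^2 - 5 - 6 = 5
y3 = s (x1 - x3) - y1 mod 7 = 3 * (5 - 5) - 4 = 3

P + Q = (5, 3)


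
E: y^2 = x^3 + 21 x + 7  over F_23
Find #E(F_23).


For each x in F_23, count y with y^2 = x^3 + 21 x + 7 mod 23:
  x = 1: RHS = 6, y in [11, 12]  -> 2 point(s)
  x = 6: RHS = 4, y in [2, 21]  -> 2 point(s)
  x = 12: RHS = 9, y in [3, 20]  -> 2 point(s)
  x = 13: RHS = 16, y in [4, 19]  -> 2 point(s)
  x = 14: RHS = 9, y in [3, 20]  -> 2 point(s)
  x = 16: RHS = 0, y in [0]  -> 1 point(s)
  x = 20: RHS = 9, y in [3, 20]  -> 2 point(s)
  x = 21: RHS = 3, y in [7, 16]  -> 2 point(s)
  x = 22: RHS = 8, y in [10, 13]  -> 2 point(s)
Affine points: 17. Add the point at infinity: total = 18.

#E(F_23) = 18


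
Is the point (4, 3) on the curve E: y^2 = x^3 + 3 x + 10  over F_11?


Check whether y^2 = x^3 + 3 x + 10 (mod 11) for (x, y) = (4, 3).
LHS: y^2 = 3^2 mod 11 = 9
RHS: x^3 + 3 x + 10 = 4^3 + 3*4 + 10 mod 11 = 9
LHS = RHS

Yes, on the curve


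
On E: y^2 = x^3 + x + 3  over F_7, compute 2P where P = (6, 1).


Doubling: s = (3 x1^2 + a) / (2 y1)
s = (3*6^2 + 1) / (2*1) mod 7 = 2
x3 = s^2 - 2 x1 mod 7 = 2^2 - 2*6 = 6
y3 = s (x1 - x3) - y1 mod 7 = 2 * (6 - 6) - 1 = 6

2P = (6, 6)


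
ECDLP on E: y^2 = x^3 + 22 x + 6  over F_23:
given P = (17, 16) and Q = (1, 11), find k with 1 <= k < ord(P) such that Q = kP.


Enumerate multiples of P until we hit Q = (1, 11):
  1P = (17, 16)
  2P = (2, 9)
  3P = (8, 2)
  4P = (22, 12)
  5P = (15, 10)
  6P = (0, 12)
  7P = (9, 17)
  8P = (6, 20)
  9P = (18, 22)
  10P = (1, 11)
Match found at i = 10.

k = 10


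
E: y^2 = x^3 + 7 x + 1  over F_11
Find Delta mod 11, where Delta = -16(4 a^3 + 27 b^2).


4 a^3 + 27 b^2 = 4*7^3 + 27*1^2 = 1372 + 27 = 1399
Delta = -16 * (1399) = -22384
Delta mod 11 = 1

Delta = 1 (mod 11)


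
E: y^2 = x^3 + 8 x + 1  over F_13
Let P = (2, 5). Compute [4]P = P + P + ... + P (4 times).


k = 4 = 100_2 (binary, LSB first: 001)
Double-and-add from P = (2, 5):
  bit 0 = 0: acc unchanged = O
  bit 1 = 0: acc unchanged = O
  bit 2 = 1: acc = O + (3, 0) = (3, 0)

4P = (3, 0)


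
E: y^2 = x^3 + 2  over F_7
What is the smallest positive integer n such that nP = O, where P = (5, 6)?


Compute successive multiples of P until we hit O:
  1P = (5, 6)
  2P = (5, 1)
  3P = O

ord(P) = 3


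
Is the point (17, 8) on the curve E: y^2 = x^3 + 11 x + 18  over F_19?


Check whether y^2 = x^3 + 11 x + 18 (mod 19) for (x, y) = (17, 8).
LHS: y^2 = 8^2 mod 19 = 7
RHS: x^3 + 11 x + 18 = 17^3 + 11*17 + 18 mod 19 = 7
LHS = RHS

Yes, on the curve


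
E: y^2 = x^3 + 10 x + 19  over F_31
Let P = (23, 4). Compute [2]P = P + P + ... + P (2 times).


k = 2 = 10_2 (binary, LSB first: 01)
Double-and-add from P = (23, 4):
  bit 0 = 0: acc unchanged = O
  bit 1 = 1: acc = O + (20, 2) = (20, 2)

2P = (20, 2)


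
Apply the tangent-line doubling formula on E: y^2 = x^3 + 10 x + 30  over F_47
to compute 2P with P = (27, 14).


Doubling: s = (3 x1^2 + a) / (2 y1)
s = (3*27^2 + 10) / (2*14) mod 47 = 13
x3 = s^2 - 2 x1 mod 47 = 13^2 - 2*27 = 21
y3 = s (x1 - x3) - y1 mod 47 = 13 * (27 - 21) - 14 = 17

2P = (21, 17)


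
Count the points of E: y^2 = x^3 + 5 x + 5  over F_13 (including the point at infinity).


For each x in F_13, count y with y^2 = x^3 + 5 x + 5 mod 13:
  x = 2: RHS = 10, y in [6, 7]  -> 2 point(s)
  x = 5: RHS = 12, y in [5, 8]  -> 2 point(s)
  x = 6: RHS = 4, y in [2, 11]  -> 2 point(s)
  x = 9: RHS = 12, y in [5, 8]  -> 2 point(s)
  x = 11: RHS = 0, y in [0]  -> 1 point(s)
  x = 12: RHS = 12, y in [5, 8]  -> 2 point(s)
Affine points: 11. Add the point at infinity: total = 12.

#E(F_13) = 12


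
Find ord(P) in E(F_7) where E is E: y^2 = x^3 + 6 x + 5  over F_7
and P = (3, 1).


Compute successive multiples of P until we hit O:
  1P = (3, 1)
  2P = (2, 5)
  3P = (4, 3)
  4P = (4, 4)
  5P = (2, 2)
  6P = (3, 6)
  7P = O

ord(P) = 7


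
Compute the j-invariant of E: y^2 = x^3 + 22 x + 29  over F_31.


Delta = -16(4 a^3 + 27 b^2) mod 31 = 9
-1728 * (4 a)^3 = -1728 * (4*22)^3 mod 31 = 23
j = 23 * 9^(-1) mod 31 = 6

j = 6 (mod 31)


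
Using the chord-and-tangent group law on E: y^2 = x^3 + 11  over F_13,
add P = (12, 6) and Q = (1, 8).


P != Q, so use the chord formula.
s = (y2 - y1) / (x2 - x1) = (2) / (2) mod 13 = 1
x3 = s^2 - x1 - x2 mod 13 = 1^2 - 12 - 1 = 1
y3 = s (x1 - x3) - y1 mod 13 = 1 * (12 - 1) - 6 = 5

P + Q = (1, 5)


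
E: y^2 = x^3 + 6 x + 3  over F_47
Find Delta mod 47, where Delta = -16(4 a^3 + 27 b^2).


4 a^3 + 27 b^2 = 4*6^3 + 27*3^2 = 864 + 243 = 1107
Delta = -16 * (1107) = -17712
Delta mod 47 = 7

Delta = 7 (mod 47)


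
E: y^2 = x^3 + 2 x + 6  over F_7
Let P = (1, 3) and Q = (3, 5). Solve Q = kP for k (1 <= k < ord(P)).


Enumerate multiples of P until we hit Q = (3, 5):
  1P = (1, 3)
  2P = (2, 2)
  3P = (5, 1)
  4P = (3, 5)
Match found at i = 4.

k = 4


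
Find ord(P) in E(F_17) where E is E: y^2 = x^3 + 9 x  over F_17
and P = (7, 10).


Compute successive multiples of P until we hit O:
  1P = (7, 10)
  2P = (4, 10)
  3P = (6, 7)
  4P = (13, 6)
  5P = (5, 0)
  6P = (13, 11)
  7P = (6, 10)
  8P = (4, 7)
  ... (continuing to 10P)
  10P = O

ord(P) = 10


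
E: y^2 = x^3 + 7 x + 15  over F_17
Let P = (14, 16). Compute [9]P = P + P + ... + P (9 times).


k = 9 = 1001_2 (binary, LSB first: 1001)
Double-and-add from P = (14, 16):
  bit 0 = 1: acc = O + (14, 16) = (14, 16)
  bit 1 = 0: acc unchanged = (14, 16)
  bit 2 = 0: acc unchanged = (14, 16)
  bit 3 = 1: acc = (14, 16) + (12, 5) = (0, 10)

9P = (0, 10)


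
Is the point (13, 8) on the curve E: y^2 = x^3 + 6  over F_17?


Check whether y^2 = x^3 + 0 x + 6 (mod 17) for (x, y) = (13, 8).
LHS: y^2 = 8^2 mod 17 = 13
RHS: x^3 + 0 x + 6 = 13^3 + 0*13 + 6 mod 17 = 10
LHS != RHS

No, not on the curve


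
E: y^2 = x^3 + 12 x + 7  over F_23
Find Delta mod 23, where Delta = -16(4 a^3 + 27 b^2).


4 a^3 + 27 b^2 = 4*12^3 + 27*7^2 = 6912 + 1323 = 8235
Delta = -16 * (8235) = -131760
Delta mod 23 = 7

Delta = 7 (mod 23)


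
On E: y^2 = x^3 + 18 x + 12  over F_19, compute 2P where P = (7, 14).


Doubling: s = (3 x1^2 + a) / (2 y1)
s = (3*7^2 + 18) / (2*14) mod 19 = 12
x3 = s^2 - 2 x1 mod 19 = 12^2 - 2*7 = 16
y3 = s (x1 - x3) - y1 mod 19 = 12 * (7 - 16) - 14 = 11

2P = (16, 11)


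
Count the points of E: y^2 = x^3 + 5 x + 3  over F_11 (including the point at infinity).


For each x in F_11, count y with y^2 = x^3 + 5 x + 3 mod 11:
  x = 0: RHS = 3, y in [5, 6]  -> 2 point(s)
  x = 1: RHS = 9, y in [3, 8]  -> 2 point(s)
  x = 3: RHS = 1, y in [1, 10]  -> 2 point(s)
  x = 8: RHS = 5, y in [4, 7]  -> 2 point(s)
Affine points: 8. Add the point at infinity: total = 9.

#E(F_11) = 9


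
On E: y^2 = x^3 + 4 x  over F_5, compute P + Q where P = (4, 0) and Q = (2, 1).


P != Q, so use the chord formula.
s = (y2 - y1) / (x2 - x1) = (1) / (3) mod 5 = 2
x3 = s^2 - x1 - x2 mod 5 = 2^2 - 4 - 2 = 3
y3 = s (x1 - x3) - y1 mod 5 = 2 * (4 - 3) - 0 = 2

P + Q = (3, 2)


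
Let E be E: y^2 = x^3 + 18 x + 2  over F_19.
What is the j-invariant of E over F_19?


Delta = -16(4 a^3 + 27 b^2) mod 19 = 8
-1728 * (4 a)^3 = -1728 * (4*18)^3 mod 19 = 12
j = 12 * 8^(-1) mod 19 = 11

j = 11 (mod 19)


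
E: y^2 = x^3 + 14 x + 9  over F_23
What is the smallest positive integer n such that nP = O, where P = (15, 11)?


Compute successive multiples of P until we hit O:
  1P = (15, 11)
  2P = (17, 10)
  3P = (20, 3)
  4P = (20, 20)
  5P = (17, 13)
  6P = (15, 12)
  7P = O

ord(P) = 7


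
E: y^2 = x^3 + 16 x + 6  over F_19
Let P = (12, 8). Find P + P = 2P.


Doubling: s = (3 x1^2 + a) / (2 y1)
s = (3*12^2 + 16) / (2*8) mod 19 = 9
x3 = s^2 - 2 x1 mod 19 = 9^2 - 2*12 = 0
y3 = s (x1 - x3) - y1 mod 19 = 9 * (12 - 0) - 8 = 5

2P = (0, 5)


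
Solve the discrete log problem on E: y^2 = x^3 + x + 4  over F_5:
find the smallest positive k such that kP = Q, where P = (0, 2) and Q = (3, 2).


Enumerate multiples of P until we hit Q = (3, 2):
  1P = (0, 2)
  2P = (1, 4)
  3P = (3, 2)
Match found at i = 3.

k = 3


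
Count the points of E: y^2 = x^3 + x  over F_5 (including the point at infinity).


For each x in F_5, count y with y^2 = x^3 + 1 x + 0 mod 5:
  x = 0: RHS = 0, y in [0]  -> 1 point(s)
  x = 2: RHS = 0, y in [0]  -> 1 point(s)
  x = 3: RHS = 0, y in [0]  -> 1 point(s)
Affine points: 3. Add the point at infinity: total = 4.

#E(F_5) = 4


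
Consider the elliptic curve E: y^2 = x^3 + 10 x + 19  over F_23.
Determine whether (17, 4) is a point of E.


Check whether y^2 = x^3 + 10 x + 19 (mod 23) for (x, y) = (17, 4).
LHS: y^2 = 4^2 mod 23 = 16
RHS: x^3 + 10 x + 19 = 17^3 + 10*17 + 19 mod 23 = 19
LHS != RHS

No, not on the curve


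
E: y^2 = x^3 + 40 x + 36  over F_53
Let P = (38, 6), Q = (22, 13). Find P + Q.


P != Q, so use the chord formula.
s = (y2 - y1) / (x2 - x1) = (7) / (37) mod 53 = 36
x3 = s^2 - x1 - x2 mod 53 = 36^2 - 38 - 22 = 17
y3 = s (x1 - x3) - y1 mod 53 = 36 * (38 - 17) - 6 = 8

P + Q = (17, 8)


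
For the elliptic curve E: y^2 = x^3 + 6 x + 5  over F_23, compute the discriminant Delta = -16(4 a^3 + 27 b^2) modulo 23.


4 a^3 + 27 b^2 = 4*6^3 + 27*5^2 = 864 + 675 = 1539
Delta = -16 * (1539) = -24624
Delta mod 23 = 9

Delta = 9 (mod 23)


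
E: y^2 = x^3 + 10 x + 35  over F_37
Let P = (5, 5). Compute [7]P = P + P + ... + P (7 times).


k = 7 = 111_2 (binary, LSB first: 111)
Double-and-add from P = (5, 5):
  bit 0 = 1: acc = O + (5, 5) = (5, 5)
  bit 1 = 1: acc = (5, 5) + (16, 31) = (17, 7)
  bit 2 = 1: acc = (17, 7) + (14, 12) = (17, 30)

7P = (17, 30)


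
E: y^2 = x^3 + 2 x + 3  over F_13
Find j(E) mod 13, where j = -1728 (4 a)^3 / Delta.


Delta = -16(4 a^3 + 27 b^2) mod 13 = 7
-1728 * (4 a)^3 = -1728 * (4*2)^3 mod 13 = 5
j = 5 * 7^(-1) mod 13 = 10

j = 10 (mod 13)


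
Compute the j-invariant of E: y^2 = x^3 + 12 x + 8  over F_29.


Delta = -16(4 a^3 + 27 b^2) mod 29 = 3
-1728 * (4 a)^3 = -1728 * (4*12)^3 mod 29 = 6
j = 6 * 3^(-1) mod 29 = 2

j = 2 (mod 29)


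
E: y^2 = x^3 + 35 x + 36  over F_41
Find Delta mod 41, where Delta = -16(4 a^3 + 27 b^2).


4 a^3 + 27 b^2 = 4*35^3 + 27*36^2 = 171500 + 34992 = 206492
Delta = -16 * (206492) = -3303872
Delta mod 41 = 31

Delta = 31 (mod 41)


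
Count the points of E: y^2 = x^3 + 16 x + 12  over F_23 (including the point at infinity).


For each x in F_23, count y with y^2 = x^3 + 16 x + 12 mod 23:
  x = 0: RHS = 12, y in [9, 14]  -> 2 point(s)
  x = 1: RHS = 6, y in [11, 12]  -> 2 point(s)
  x = 2: RHS = 6, y in [11, 12]  -> 2 point(s)
  x = 3: RHS = 18, y in [8, 15]  -> 2 point(s)
  x = 4: RHS = 2, y in [5, 18]  -> 2 point(s)
  x = 6: RHS = 2, y in [5, 18]  -> 2 point(s)
  x = 8: RHS = 8, y in [10, 13]  -> 2 point(s)
  x = 11: RHS = 1, y in [1, 22]  -> 2 point(s)
  x = 12: RHS = 0, y in [0]  -> 1 point(s)
  x = 13: RHS = 2, y in [5, 18]  -> 2 point(s)
  x = 14: RHS = 13, y in [6, 17]  -> 2 point(s)
  x = 15: RHS = 16, y in [4, 19]  -> 2 point(s)
  x = 20: RHS = 6, y in [11, 12]  -> 2 point(s)
  x = 21: RHS = 18, y in [8, 15]  -> 2 point(s)
  x = 22: RHS = 18, y in [8, 15]  -> 2 point(s)
Affine points: 29. Add the point at infinity: total = 30.

#E(F_23) = 30


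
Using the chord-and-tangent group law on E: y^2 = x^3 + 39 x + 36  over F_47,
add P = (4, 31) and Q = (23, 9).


P != Q, so use the chord formula.
s = (y2 - y1) / (x2 - x1) = (25) / (19) mod 47 = 31
x3 = s^2 - x1 - x2 mod 47 = 31^2 - 4 - 23 = 41
y3 = s (x1 - x3) - y1 mod 47 = 31 * (4 - 41) - 31 = 44

P + Q = (41, 44)


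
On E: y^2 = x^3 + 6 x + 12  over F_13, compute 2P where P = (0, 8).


Doubling: s = (3 x1^2 + a) / (2 y1)
s = (3*0^2 + 6) / (2*8) mod 13 = 2
x3 = s^2 - 2 x1 mod 13 = 2^2 - 2*0 = 4
y3 = s (x1 - x3) - y1 mod 13 = 2 * (0 - 4) - 8 = 10

2P = (4, 10)


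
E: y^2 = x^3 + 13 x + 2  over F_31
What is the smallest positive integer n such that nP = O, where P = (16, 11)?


Compute successive multiples of P until we hit O:
  1P = (16, 11)
  2P = (27, 17)
  3P = (7, 8)
  4P = (15, 10)
  5P = (1, 4)
  6P = (24, 8)
  7P = (11, 22)
  8P = (20, 4)
  ... (continuing to 35P)
  35P = O

ord(P) = 35


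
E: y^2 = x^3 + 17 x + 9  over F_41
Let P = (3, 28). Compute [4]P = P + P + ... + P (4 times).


k = 4 = 100_2 (binary, LSB first: 001)
Double-and-add from P = (3, 28):
  bit 0 = 0: acc unchanged = O
  bit 1 = 0: acc unchanged = O
  bit 2 = 1: acc = O + (17, 39) = (17, 39)

4P = (17, 39)


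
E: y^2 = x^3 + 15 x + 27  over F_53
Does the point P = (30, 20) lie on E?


Check whether y^2 = x^3 + 15 x + 27 (mod 53) for (x, y) = (30, 20).
LHS: y^2 = 20^2 mod 53 = 29
RHS: x^3 + 15 x + 27 = 30^3 + 15*30 + 27 mod 53 = 23
LHS != RHS

No, not on the curve


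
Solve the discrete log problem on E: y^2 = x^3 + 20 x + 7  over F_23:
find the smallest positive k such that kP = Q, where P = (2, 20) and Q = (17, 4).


Enumerate multiples of P until we hit Q = (17, 4):
  1P = (2, 20)
  2P = (4, 6)
  3P = (20, 14)
  4P = (19, 1)
  5P = (5, 5)
  6P = (18, 14)
  7P = (15, 5)
  8P = (14, 8)
  9P = (8, 9)
  10P = (17, 19)
  11P = (13, 16)
  12P = (3, 18)
  13P = (22, 20)
  14P = (22, 3)
  15P = (3, 5)
  16P = (13, 7)
  17P = (17, 4)
Match found at i = 17.

k = 17


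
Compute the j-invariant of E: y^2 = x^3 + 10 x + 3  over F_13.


Delta = -16(4 a^3 + 27 b^2) mod 13 = 11
-1728 * (4 a)^3 = -1728 * (4*10)^3 mod 13 = 1
j = 1 * 11^(-1) mod 13 = 6

j = 6 (mod 13)


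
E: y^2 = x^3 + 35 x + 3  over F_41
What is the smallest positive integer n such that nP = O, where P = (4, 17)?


Compute successive multiples of P until we hit O:
  1P = (4, 17)
  2P = (28, 4)
  3P = (32, 5)
  4P = (1, 11)
  5P = (40, 34)
  6P = (2, 9)
  7P = (10, 0)
  8P = (2, 32)
  ... (continuing to 14P)
  14P = O

ord(P) = 14


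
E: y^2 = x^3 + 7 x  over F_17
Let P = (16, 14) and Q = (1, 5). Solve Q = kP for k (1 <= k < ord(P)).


Enumerate multiples of P until we hit Q = (1, 5):
  1P = (16, 14)
  2P = (1, 12)
  3P = (1, 5)
Match found at i = 3.

k = 3


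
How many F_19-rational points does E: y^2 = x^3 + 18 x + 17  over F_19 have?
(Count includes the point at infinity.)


For each x in F_19, count y with y^2 = x^3 + 18 x + 17 mod 19:
  x = 0: RHS = 17, y in [6, 13]  -> 2 point(s)
  x = 1: RHS = 17, y in [6, 13]  -> 2 point(s)
  x = 2: RHS = 4, y in [2, 17]  -> 2 point(s)
  x = 4: RHS = 1, y in [1, 18]  -> 2 point(s)
  x = 5: RHS = 4, y in [2, 17]  -> 2 point(s)
  x = 7: RHS = 11, y in [7, 12]  -> 2 point(s)
  x = 10: RHS = 0, y in [0]  -> 1 point(s)
  x = 11: RHS = 7, y in [8, 11]  -> 2 point(s)
  x = 12: RHS = 4, y in [2, 17]  -> 2 point(s)
  x = 13: RHS = 16, y in [4, 15]  -> 2 point(s)
  x = 14: RHS = 11, y in [7, 12]  -> 2 point(s)
  x = 17: RHS = 11, y in [7, 12]  -> 2 point(s)
  x = 18: RHS = 17, y in [6, 13]  -> 2 point(s)
Affine points: 25. Add the point at infinity: total = 26.

#E(F_19) = 26


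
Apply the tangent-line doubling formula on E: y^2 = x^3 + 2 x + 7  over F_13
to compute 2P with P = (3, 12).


Doubling: s = (3 x1^2 + a) / (2 y1)
s = (3*3^2 + 2) / (2*12) mod 13 = 5
x3 = s^2 - 2 x1 mod 13 = 5^2 - 2*3 = 6
y3 = s (x1 - x3) - y1 mod 13 = 5 * (3 - 6) - 12 = 12

2P = (6, 12)


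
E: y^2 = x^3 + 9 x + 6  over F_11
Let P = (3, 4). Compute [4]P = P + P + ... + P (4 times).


k = 4 = 100_2 (binary, LSB first: 001)
Double-and-add from P = (3, 4):
  bit 0 = 0: acc unchanged = O
  bit 1 = 0: acc unchanged = O
  bit 2 = 1: acc = O + (3, 7) = (3, 7)

4P = (3, 7)


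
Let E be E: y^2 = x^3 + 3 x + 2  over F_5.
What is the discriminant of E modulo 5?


4 a^3 + 27 b^2 = 4*3^3 + 27*2^2 = 108 + 108 = 216
Delta = -16 * (216) = -3456
Delta mod 5 = 4

Delta = 4 (mod 5)


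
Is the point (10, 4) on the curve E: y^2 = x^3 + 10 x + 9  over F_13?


Check whether y^2 = x^3 + 10 x + 9 (mod 13) for (x, y) = (10, 4).
LHS: y^2 = 4^2 mod 13 = 3
RHS: x^3 + 10 x + 9 = 10^3 + 10*10 + 9 mod 13 = 4
LHS != RHS

No, not on the curve


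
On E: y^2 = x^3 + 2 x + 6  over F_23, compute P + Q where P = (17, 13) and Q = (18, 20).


P != Q, so use the chord formula.
s = (y2 - y1) / (x2 - x1) = (7) / (1) mod 23 = 7
x3 = s^2 - x1 - x2 mod 23 = 7^2 - 17 - 18 = 14
y3 = s (x1 - x3) - y1 mod 23 = 7 * (17 - 14) - 13 = 8

P + Q = (14, 8)


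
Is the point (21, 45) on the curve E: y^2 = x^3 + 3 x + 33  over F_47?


Check whether y^2 = x^3 + 3 x + 33 (mod 47) for (x, y) = (21, 45).
LHS: y^2 = 45^2 mod 47 = 4
RHS: x^3 + 3 x + 33 = 21^3 + 3*21 + 33 mod 47 = 4
LHS = RHS

Yes, on the curve


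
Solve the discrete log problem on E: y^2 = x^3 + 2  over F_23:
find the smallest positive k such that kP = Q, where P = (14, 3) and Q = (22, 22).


Enumerate multiples of P until we hit Q = (22, 22):
  1P = (14, 3)
  2P = (8, 10)
  3P = (3, 11)
  4P = (9, 8)
  5P = (1, 7)
  6P = (10, 17)
  7P = (17, 19)
  8P = (0, 18)
  9P = (22, 22)
Match found at i = 9.

k = 9


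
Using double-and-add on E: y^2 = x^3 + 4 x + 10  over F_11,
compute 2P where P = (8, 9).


k = 2 = 10_2 (binary, LSB first: 01)
Double-and-add from P = (8, 9):
  bit 0 = 0: acc unchanged = O
  bit 1 = 1: acc = O + (9, 7) = (9, 7)

2P = (9, 7)


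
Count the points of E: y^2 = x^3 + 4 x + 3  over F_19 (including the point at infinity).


For each x in F_19, count y with y^2 = x^3 + 4 x + 3 mod 19:
  x = 2: RHS = 0, y in [0]  -> 1 point(s)
  x = 3: RHS = 4, y in [2, 17]  -> 2 point(s)
  x = 4: RHS = 7, y in [8, 11]  -> 2 point(s)
  x = 10: RHS = 17, y in [6, 13]  -> 2 point(s)
  x = 17: RHS = 6, y in [5, 14]  -> 2 point(s)
  x = 18: RHS = 17, y in [6, 13]  -> 2 point(s)
Affine points: 11. Add the point at infinity: total = 12.

#E(F_19) = 12


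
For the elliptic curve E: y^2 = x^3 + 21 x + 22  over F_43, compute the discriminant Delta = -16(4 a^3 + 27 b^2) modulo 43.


4 a^3 + 27 b^2 = 4*21^3 + 27*22^2 = 37044 + 13068 = 50112
Delta = -16 * (50112) = -801792
Delta mod 43 = 29

Delta = 29 (mod 43)


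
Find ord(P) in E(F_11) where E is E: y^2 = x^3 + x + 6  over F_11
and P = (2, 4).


Compute successive multiples of P until we hit O:
  1P = (2, 4)
  2P = (5, 9)
  3P = (8, 8)
  4P = (10, 9)
  5P = (3, 5)
  6P = (7, 2)
  7P = (7, 9)
  8P = (3, 6)
  ... (continuing to 13P)
  13P = O

ord(P) = 13


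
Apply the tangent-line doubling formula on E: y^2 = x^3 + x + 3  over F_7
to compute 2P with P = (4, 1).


Doubling: s = (3 x1^2 + a) / (2 y1)
s = (3*4^2 + 1) / (2*1) mod 7 = 0
x3 = s^2 - 2 x1 mod 7 = 0^2 - 2*4 = 6
y3 = s (x1 - x3) - y1 mod 7 = 0 * (4 - 6) - 1 = 6

2P = (6, 6)


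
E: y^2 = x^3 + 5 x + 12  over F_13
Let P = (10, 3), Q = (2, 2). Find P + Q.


P != Q, so use the chord formula.
s = (y2 - y1) / (x2 - x1) = (12) / (5) mod 13 = 5
x3 = s^2 - x1 - x2 mod 13 = 5^2 - 10 - 2 = 0
y3 = s (x1 - x3) - y1 mod 13 = 5 * (10 - 0) - 3 = 8

P + Q = (0, 8)


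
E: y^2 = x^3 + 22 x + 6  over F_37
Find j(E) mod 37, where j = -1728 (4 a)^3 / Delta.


Delta = -16(4 a^3 + 27 b^2) mod 37 = 19
-1728 * (4 a)^3 = -1728 * (4*22)^3 mod 37 = 29
j = 29 * 19^(-1) mod 37 = 21

j = 21 (mod 37)


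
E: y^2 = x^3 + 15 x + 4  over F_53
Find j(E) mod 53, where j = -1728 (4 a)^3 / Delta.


Delta = -16(4 a^3 + 27 b^2) mod 53 = 6
-1728 * (4 a)^3 = -1728 * (4*15)^3 mod 53 = 48
j = 48 * 6^(-1) mod 53 = 8

j = 8 (mod 53)


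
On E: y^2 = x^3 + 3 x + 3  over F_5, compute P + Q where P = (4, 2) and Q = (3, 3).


P != Q, so use the chord formula.
s = (y2 - y1) / (x2 - x1) = (1) / (4) mod 5 = 4
x3 = s^2 - x1 - x2 mod 5 = 4^2 - 4 - 3 = 4
y3 = s (x1 - x3) - y1 mod 5 = 4 * (4 - 4) - 2 = 3

P + Q = (4, 3)


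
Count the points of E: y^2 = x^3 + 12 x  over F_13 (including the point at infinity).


For each x in F_13, count y with y^2 = x^3 + 12 x + 0 mod 13:
  x = 0: RHS = 0, y in [0]  -> 1 point(s)
  x = 1: RHS = 0, y in [0]  -> 1 point(s)
  x = 5: RHS = 3, y in [4, 9]  -> 2 point(s)
  x = 8: RHS = 10, y in [6, 7]  -> 2 point(s)
  x = 12: RHS = 0, y in [0]  -> 1 point(s)
Affine points: 7. Add the point at infinity: total = 8.

#E(F_13) = 8


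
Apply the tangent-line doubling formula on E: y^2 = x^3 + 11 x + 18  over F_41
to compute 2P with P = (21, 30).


Doubling: s = (3 x1^2 + a) / (2 y1)
s = (3*21^2 + 11) / (2*30) mod 41 = 40
x3 = s^2 - 2 x1 mod 41 = 40^2 - 2*21 = 0
y3 = s (x1 - x3) - y1 mod 41 = 40 * (21 - 0) - 30 = 31

2P = (0, 31)


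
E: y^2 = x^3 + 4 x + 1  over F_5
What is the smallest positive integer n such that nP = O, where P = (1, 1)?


Compute successive multiples of P until we hit O:
  1P = (1, 1)
  2P = (4, 1)
  3P = (0, 4)
  4P = (3, 0)
  5P = (0, 1)
  6P = (4, 4)
  7P = (1, 4)
  8P = O

ord(P) = 8


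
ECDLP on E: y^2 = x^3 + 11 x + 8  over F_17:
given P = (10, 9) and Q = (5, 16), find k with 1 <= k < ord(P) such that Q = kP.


Enumerate multiples of P until we hit Q = (5, 16):
  1P = (10, 9)
  2P = (5, 16)
Match found at i = 2.

k = 2


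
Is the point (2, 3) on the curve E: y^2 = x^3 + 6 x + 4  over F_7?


Check whether y^2 = x^3 + 6 x + 4 (mod 7) for (x, y) = (2, 3).
LHS: y^2 = 3^2 mod 7 = 2
RHS: x^3 + 6 x + 4 = 2^3 + 6*2 + 4 mod 7 = 3
LHS != RHS

No, not on the curve


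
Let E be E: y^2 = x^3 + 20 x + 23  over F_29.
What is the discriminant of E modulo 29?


4 a^3 + 27 b^2 = 4*20^3 + 27*23^2 = 32000 + 14283 = 46283
Delta = -16 * (46283) = -740528
Delta mod 29 = 16

Delta = 16 (mod 29)


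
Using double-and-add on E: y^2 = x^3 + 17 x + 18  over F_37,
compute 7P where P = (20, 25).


k = 7 = 111_2 (binary, LSB first: 111)
Double-and-add from P = (20, 25):
  bit 0 = 1: acc = O + (20, 25) = (20, 25)
  bit 1 = 1: acc = (20, 25) + (33, 16) = (9, 30)
  bit 2 = 1: acc = (9, 30) + (29, 6) = (33, 21)

7P = (33, 21)


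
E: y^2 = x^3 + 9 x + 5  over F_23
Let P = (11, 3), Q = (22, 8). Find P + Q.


P != Q, so use the chord formula.
s = (y2 - y1) / (x2 - x1) = (5) / (11) mod 23 = 13
x3 = s^2 - x1 - x2 mod 23 = 13^2 - 11 - 22 = 21
y3 = s (x1 - x3) - y1 mod 23 = 13 * (11 - 21) - 3 = 5

P + Q = (21, 5)


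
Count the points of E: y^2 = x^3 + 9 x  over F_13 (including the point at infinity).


For each x in F_13, count y with y^2 = x^3 + 9 x + 0 mod 13:
  x = 0: RHS = 0, y in [0]  -> 1 point(s)
  x = 1: RHS = 10, y in [6, 7]  -> 2 point(s)
  x = 2: RHS = 0, y in [0]  -> 1 point(s)
  x = 4: RHS = 9, y in [3, 10]  -> 2 point(s)
  x = 5: RHS = 1, y in [1, 12]  -> 2 point(s)
  x = 6: RHS = 10, y in [6, 7]  -> 2 point(s)
  x = 7: RHS = 3, y in [4, 9]  -> 2 point(s)
  x = 8: RHS = 12, y in [5, 8]  -> 2 point(s)
  x = 9: RHS = 4, y in [2, 11]  -> 2 point(s)
  x = 11: RHS = 0, y in [0]  -> 1 point(s)
  x = 12: RHS = 3, y in [4, 9]  -> 2 point(s)
Affine points: 19. Add the point at infinity: total = 20.

#E(F_13) = 20


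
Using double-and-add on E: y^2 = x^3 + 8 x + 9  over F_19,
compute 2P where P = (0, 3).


k = 2 = 10_2 (binary, LSB first: 01)
Double-and-add from P = (0, 3):
  bit 0 = 0: acc unchanged = O
  bit 1 = 1: acc = O + (6, 8) = (6, 8)

2P = (6, 8)


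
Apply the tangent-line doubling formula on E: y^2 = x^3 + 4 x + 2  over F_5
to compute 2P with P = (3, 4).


Doubling: s = (3 x1^2 + a) / (2 y1)
s = (3*3^2 + 4) / (2*4) mod 5 = 2
x3 = s^2 - 2 x1 mod 5 = 2^2 - 2*3 = 3
y3 = s (x1 - x3) - y1 mod 5 = 2 * (3 - 3) - 4 = 1

2P = (3, 1)


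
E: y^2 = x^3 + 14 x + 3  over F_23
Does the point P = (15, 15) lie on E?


Check whether y^2 = x^3 + 14 x + 3 (mod 23) for (x, y) = (15, 15).
LHS: y^2 = 15^2 mod 23 = 18
RHS: x^3 + 14 x + 3 = 15^3 + 14*15 + 3 mod 23 = 0
LHS != RHS

No, not on the curve


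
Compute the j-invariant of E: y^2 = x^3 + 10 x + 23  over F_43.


Delta = -16(4 a^3 + 27 b^2) mod 43 = 1
-1728 * (4 a)^3 = -1728 * (4*10)^3 mod 43 = 1
j = 1 * 1^(-1) mod 43 = 1

j = 1 (mod 43)


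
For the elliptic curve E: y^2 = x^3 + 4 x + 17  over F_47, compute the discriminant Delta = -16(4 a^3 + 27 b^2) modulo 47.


4 a^3 + 27 b^2 = 4*4^3 + 27*17^2 = 256 + 7803 = 8059
Delta = -16 * (8059) = -128944
Delta mod 47 = 24

Delta = 24 (mod 47)


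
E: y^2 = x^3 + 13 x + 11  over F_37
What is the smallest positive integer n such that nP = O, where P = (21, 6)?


Compute successive multiples of P until we hit O:
  1P = (21, 6)
  2P = (28, 4)
  3P = (13, 34)
  4P = (6, 34)
  5P = (0, 14)
  6P = (7, 1)
  7P = (18, 3)
  8P = (36, 16)
  ... (continuing to 31P)
  31P = O

ord(P) = 31


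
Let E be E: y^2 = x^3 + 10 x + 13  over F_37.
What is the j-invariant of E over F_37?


Delta = -16(4 a^3 + 27 b^2) mod 37 = 3
-1728 * (4 a)^3 = -1728 * (4*10)^3 mod 37 = 1
j = 1 * 3^(-1) mod 37 = 25

j = 25 (mod 37)


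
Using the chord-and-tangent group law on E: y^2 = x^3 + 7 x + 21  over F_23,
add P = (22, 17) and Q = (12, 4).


P != Q, so use the chord formula.
s = (y2 - y1) / (x2 - x1) = (10) / (13) mod 23 = 22
x3 = s^2 - x1 - x2 mod 23 = 22^2 - 22 - 12 = 13
y3 = s (x1 - x3) - y1 mod 23 = 22 * (22 - 13) - 17 = 20

P + Q = (13, 20)


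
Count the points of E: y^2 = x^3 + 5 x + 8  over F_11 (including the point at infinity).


For each x in F_11, count y with y^2 = x^3 + 5 x + 8 mod 11:
  x = 1: RHS = 3, y in [5, 6]  -> 2 point(s)
  x = 2: RHS = 4, y in [2, 9]  -> 2 point(s)
  x = 4: RHS = 4, y in [2, 9]  -> 2 point(s)
  x = 5: RHS = 4, y in [2, 9]  -> 2 point(s)
  x = 6: RHS = 1, y in [1, 10]  -> 2 point(s)
  x = 7: RHS = 1, y in [1, 10]  -> 2 point(s)
  x = 9: RHS = 1, y in [1, 10]  -> 2 point(s)
Affine points: 14. Add the point at infinity: total = 15.

#E(F_11) = 15


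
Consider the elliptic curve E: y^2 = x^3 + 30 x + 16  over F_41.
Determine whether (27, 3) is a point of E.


Check whether y^2 = x^3 + 30 x + 16 (mod 41) for (x, y) = (27, 3).
LHS: y^2 = 3^2 mod 41 = 9
RHS: x^3 + 30 x + 16 = 27^3 + 30*27 + 16 mod 41 = 9
LHS = RHS

Yes, on the curve


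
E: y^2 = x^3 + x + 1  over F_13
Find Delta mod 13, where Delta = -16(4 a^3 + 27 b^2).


4 a^3 + 27 b^2 = 4*1^3 + 27*1^2 = 4 + 27 = 31
Delta = -16 * (31) = -496
Delta mod 13 = 11

Delta = 11 (mod 13)


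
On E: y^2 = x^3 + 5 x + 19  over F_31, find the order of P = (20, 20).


Compute successive multiples of P until we hit O:
  1P = (20, 20)
  2P = (0, 9)
  3P = (12, 3)
  4P = (4, 14)
  5P = (27, 20)
  6P = (15, 11)
  7P = (29, 1)
  8P = (1, 26)
  ... (continuing to 37P)
  37P = O

ord(P) = 37


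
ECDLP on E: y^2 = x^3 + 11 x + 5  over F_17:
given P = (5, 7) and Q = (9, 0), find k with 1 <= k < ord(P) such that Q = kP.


Enumerate multiples of P until we hit Q = (9, 0):
  1P = (5, 7)
  2P = (9, 0)
Match found at i = 2.

k = 2


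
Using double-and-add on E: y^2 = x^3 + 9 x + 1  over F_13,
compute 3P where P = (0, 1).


k = 3 = 11_2 (binary, LSB first: 11)
Double-and-add from P = (0, 1):
  bit 0 = 1: acc = O + (0, 1) = (0, 1)
  bit 1 = 1: acc = (0, 1) + (4, 7) = (8, 0)

3P = (8, 0)


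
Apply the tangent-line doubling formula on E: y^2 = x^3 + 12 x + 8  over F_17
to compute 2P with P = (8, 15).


Doubling: s = (3 x1^2 + a) / (2 y1)
s = (3*8^2 + 12) / (2*15) mod 17 = 0
x3 = s^2 - 2 x1 mod 17 = 0^2 - 2*8 = 1
y3 = s (x1 - x3) - y1 mod 17 = 0 * (8 - 1) - 15 = 2

2P = (1, 2)


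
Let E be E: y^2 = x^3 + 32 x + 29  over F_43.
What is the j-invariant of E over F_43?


Delta = -16(4 a^3 + 27 b^2) mod 43 = 39
-1728 * (4 a)^3 = -1728 * (4*32)^3 mod 43 = 8
j = 8 * 39^(-1) mod 43 = 41

j = 41 (mod 43)


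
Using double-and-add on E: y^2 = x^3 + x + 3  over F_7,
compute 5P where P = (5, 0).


k = 5 = 101_2 (binary, LSB first: 101)
Double-and-add from P = (5, 0):
  bit 0 = 1: acc = O + (5, 0) = (5, 0)
  bit 1 = 0: acc unchanged = (5, 0)
  bit 2 = 1: acc = (5, 0) + O = (5, 0)

5P = (5, 0)


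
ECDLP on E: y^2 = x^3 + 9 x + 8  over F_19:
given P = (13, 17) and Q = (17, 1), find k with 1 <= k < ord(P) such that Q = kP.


Enumerate multiples of P until we hit Q = (17, 1):
  1P = (13, 17)
  2P = (9, 18)
  3P = (3, 9)
  4P = (12, 18)
  5P = (14, 3)
  6P = (17, 1)
Match found at i = 6.

k = 6


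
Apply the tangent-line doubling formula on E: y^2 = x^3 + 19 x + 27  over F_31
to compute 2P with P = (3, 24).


Doubling: s = (3 x1^2 + a) / (2 y1)
s = (3*3^2 + 19) / (2*24) mod 31 = 10
x3 = s^2 - 2 x1 mod 31 = 10^2 - 2*3 = 1
y3 = s (x1 - x3) - y1 mod 31 = 10 * (3 - 1) - 24 = 27

2P = (1, 27)


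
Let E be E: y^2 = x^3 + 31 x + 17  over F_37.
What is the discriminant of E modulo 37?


4 a^3 + 27 b^2 = 4*31^3 + 27*17^2 = 119164 + 7803 = 126967
Delta = -16 * (126967) = -2031472
Delta mod 37 = 13

Delta = 13 (mod 37)


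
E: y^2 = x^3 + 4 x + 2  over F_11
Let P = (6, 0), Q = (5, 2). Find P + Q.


P != Q, so use the chord formula.
s = (y2 - y1) / (x2 - x1) = (2) / (10) mod 11 = 9
x3 = s^2 - x1 - x2 mod 11 = 9^2 - 6 - 5 = 4
y3 = s (x1 - x3) - y1 mod 11 = 9 * (6 - 4) - 0 = 7

P + Q = (4, 7)


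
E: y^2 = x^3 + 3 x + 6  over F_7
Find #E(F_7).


For each x in F_7, count y with y^2 = x^3 + 3 x + 6 mod 7:
  x = 3: RHS = 0, y in [0]  -> 1 point(s)
  x = 6: RHS = 2, y in [3, 4]  -> 2 point(s)
Affine points: 3. Add the point at infinity: total = 4.

#E(F_7) = 4


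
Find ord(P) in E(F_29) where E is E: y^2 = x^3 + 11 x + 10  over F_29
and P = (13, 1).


Compute successive multiples of P until we hit O:
  1P = (13, 1)
  2P = (7, 16)
  3P = (8, 1)
  4P = (8, 28)
  5P = (7, 13)
  6P = (13, 28)
  7P = O

ord(P) = 7


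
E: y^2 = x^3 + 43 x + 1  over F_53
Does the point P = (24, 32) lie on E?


Check whether y^2 = x^3 + 43 x + 1 (mod 53) for (x, y) = (24, 32).
LHS: y^2 = 32^2 mod 53 = 17
RHS: x^3 + 43 x + 1 = 24^3 + 43*24 + 1 mod 53 = 17
LHS = RHS

Yes, on the curve


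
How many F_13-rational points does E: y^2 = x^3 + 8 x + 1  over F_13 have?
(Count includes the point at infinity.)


For each x in F_13, count y with y^2 = x^3 + 8 x + 1 mod 13:
  x = 0: RHS = 1, y in [1, 12]  -> 2 point(s)
  x = 1: RHS = 10, y in [6, 7]  -> 2 point(s)
  x = 2: RHS = 12, y in [5, 8]  -> 2 point(s)
  x = 3: RHS = 0, y in [0]  -> 1 point(s)
  x = 5: RHS = 10, y in [6, 7]  -> 2 point(s)
  x = 7: RHS = 10, y in [6, 7]  -> 2 point(s)
  x = 9: RHS = 9, y in [3, 10]  -> 2 point(s)
  x = 11: RHS = 3, y in [4, 9]  -> 2 point(s)
Affine points: 15. Add the point at infinity: total = 16.

#E(F_13) = 16


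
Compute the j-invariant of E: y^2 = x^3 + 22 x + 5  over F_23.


Delta = -16(4 a^3 + 27 b^2) mod 23 = 5
-1728 * (4 a)^3 = -1728 * (4*22)^3 mod 23 = 8
j = 8 * 5^(-1) mod 23 = 20

j = 20 (mod 23)


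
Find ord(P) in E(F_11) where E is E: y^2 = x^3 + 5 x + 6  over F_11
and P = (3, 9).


Compute successive multiples of P until we hit O:
  1P = (3, 9)
  2P = (3, 2)
  3P = O

ord(P) = 3
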